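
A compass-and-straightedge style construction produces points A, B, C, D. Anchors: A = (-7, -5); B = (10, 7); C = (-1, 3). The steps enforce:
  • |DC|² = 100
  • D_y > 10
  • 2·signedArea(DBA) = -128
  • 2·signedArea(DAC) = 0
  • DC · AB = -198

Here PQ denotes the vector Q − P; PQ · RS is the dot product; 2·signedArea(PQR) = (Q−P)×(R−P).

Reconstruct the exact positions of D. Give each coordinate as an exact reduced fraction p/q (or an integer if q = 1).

D = (5, 11)

1. D_x = 5  [2·signedArea(DAC) = 0 ∩ DC · AB = -198]
2. D_y = 11  [2·signedArea(DAC) = 0 ∩ DC · AB = -198]
   → D = (5, 11)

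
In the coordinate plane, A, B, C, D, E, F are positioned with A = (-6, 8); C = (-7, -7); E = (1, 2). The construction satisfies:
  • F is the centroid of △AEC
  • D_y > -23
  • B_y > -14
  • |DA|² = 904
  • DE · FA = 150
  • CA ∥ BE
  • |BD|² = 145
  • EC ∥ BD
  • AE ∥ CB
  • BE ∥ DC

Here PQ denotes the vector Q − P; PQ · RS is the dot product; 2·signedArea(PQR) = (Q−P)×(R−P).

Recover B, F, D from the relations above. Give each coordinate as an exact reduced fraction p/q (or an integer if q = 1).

1. B_x = 0  [CA ∥ BE ∩ AE ∥ CB]
2. B_y = -13  [CA ∥ BE ∩ AE ∥ CB]
   → B = (0, -13)
3. F_x = -4  [F is the centroid of △AEC]
4. F_y = 1  [F is the centroid of △AEC]
   → F = (-4, 1)
5. D_x = -8  [BE ∥ DC ∩ EC ∥ BD]
6. D_y = -22  [BE ∥ DC ∩ EC ∥ BD]
   → D = (-8, -22)

B = (0, -13)
D = (-8, -22)
F = (-4, 1)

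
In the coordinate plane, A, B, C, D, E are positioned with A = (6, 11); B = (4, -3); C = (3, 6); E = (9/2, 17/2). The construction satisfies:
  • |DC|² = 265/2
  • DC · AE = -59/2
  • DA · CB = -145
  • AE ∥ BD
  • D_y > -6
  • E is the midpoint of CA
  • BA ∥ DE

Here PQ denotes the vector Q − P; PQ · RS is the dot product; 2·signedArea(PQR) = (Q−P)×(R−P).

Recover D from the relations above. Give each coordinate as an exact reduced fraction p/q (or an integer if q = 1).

1. D_x = 5/2  [BA ∥ DE ∩ AE ∥ BD]
2. D_y = -11/2  [BA ∥ DE ∩ AE ∥ BD]
   → D = (5/2, -11/2)

D = (5/2, -11/2)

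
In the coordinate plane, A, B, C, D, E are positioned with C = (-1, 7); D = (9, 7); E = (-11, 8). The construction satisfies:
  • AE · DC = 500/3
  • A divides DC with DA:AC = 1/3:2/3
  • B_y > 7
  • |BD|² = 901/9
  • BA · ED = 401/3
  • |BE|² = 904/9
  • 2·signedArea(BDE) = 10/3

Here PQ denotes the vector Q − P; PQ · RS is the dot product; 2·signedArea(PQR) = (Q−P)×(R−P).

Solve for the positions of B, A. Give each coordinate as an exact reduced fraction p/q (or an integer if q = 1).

A = (17/3, 7)
B = (-1, 22/3)

1. B_x = -1  [line -1·x + -20·y + 437/3 = 0 ∩ |BD|² = 901/9]
2. B_y = 22/3  [line -1·x + -20·y + 437/3 = 0 ∩ |BD|² = 901/9]
   → B = (-1, 22/3)
3. A_x = 17/3  [BA · ED = 401/3 ∩ A divides DC with DA:AC = 1/3:2/3]
4. A_y = 7  [BA · ED = 401/3 ∩ A divides DC with DA:AC = 1/3:2/3]
   → A = (17/3, 7)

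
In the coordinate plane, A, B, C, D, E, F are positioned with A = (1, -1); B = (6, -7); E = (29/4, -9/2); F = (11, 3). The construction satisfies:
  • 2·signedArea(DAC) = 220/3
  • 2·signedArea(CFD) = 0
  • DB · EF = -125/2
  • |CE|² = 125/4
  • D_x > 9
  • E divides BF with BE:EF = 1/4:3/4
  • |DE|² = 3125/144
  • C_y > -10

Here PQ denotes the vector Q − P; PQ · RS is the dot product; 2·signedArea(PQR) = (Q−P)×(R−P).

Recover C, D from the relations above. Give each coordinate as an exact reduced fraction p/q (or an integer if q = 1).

C = (19/4, -19/2)
D = (28/3, -1/3)

1. D_x = 28/3  [line -15/4·x + -15/2·y + 65/2 = 0 ∩ |DE|² = 3125/144]
2. D_y = -1/3  [line -15/4·x + -15/2·y + 65/2 = 0 ∩ |DE|² = 3125/144]
   → D = (28/3, -1/3)
3. C_x = 19/4  [2·signedArea(CFD) = 0 ∩ 2·signedArea(DAC) = 220/3]
4. C_y = -19/2  [2·signedArea(CFD) = 0 ∩ 2·signedArea(DAC) = 220/3]
   → C = (19/4, -19/2)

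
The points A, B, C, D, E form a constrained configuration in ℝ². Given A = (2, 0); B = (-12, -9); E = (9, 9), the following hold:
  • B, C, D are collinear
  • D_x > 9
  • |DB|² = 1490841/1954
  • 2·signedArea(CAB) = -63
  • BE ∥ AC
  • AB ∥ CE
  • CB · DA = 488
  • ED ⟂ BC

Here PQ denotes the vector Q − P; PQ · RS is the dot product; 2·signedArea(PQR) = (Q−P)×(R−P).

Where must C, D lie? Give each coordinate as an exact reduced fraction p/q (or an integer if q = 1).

1. C_x = 23  [AB ∥ CE ∩ BE ∥ AC]
2. C_y = 18  [AB ∥ CE ∩ BE ∥ AC]
   → C = (23, 18)
3. D_x = 19287/1954  [B, C, D are collinear ∩ ED ⟂ BC]
4. D_y = 15381/1954  [B, C, D are collinear ∩ ED ⟂ BC]
   → D = (19287/1954, 15381/1954)

C = (23, 18)
D = (19287/1954, 15381/1954)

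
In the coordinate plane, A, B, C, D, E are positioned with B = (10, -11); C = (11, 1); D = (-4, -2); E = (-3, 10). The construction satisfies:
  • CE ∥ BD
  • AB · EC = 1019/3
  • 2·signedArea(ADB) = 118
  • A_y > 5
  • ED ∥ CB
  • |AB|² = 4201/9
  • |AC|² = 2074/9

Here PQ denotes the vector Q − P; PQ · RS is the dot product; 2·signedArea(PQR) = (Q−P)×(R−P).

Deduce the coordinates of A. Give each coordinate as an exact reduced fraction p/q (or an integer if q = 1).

A = (-10/3, 6)

1. A_x = -10/3  [2·signedArea(ADB) = 118 ∩ AB · EC = 1019/3]
2. A_y = 6  [2·signedArea(ADB) = 118 ∩ AB · EC = 1019/3]
   → A = (-10/3, 6)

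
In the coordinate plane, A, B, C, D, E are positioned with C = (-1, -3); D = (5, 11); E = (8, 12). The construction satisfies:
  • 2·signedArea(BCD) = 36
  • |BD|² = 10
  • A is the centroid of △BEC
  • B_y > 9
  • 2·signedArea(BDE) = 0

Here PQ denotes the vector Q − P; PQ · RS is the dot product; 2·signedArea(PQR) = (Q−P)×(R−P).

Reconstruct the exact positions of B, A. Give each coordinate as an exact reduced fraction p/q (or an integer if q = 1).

1. B_x = 2  [2·signedArea(BDE) = 0 ∩ 2·signedArea(BCD) = 36]
2. B_y = 10  [2·signedArea(BDE) = 0 ∩ 2·signedArea(BCD) = 36]
   → B = (2, 10)
3. A_x = 3  [A is the centroid of △BEC]
4. A_y = 19/3  [A is the centroid of △BEC]
   → A = (3, 19/3)

A = (3, 19/3)
B = (2, 10)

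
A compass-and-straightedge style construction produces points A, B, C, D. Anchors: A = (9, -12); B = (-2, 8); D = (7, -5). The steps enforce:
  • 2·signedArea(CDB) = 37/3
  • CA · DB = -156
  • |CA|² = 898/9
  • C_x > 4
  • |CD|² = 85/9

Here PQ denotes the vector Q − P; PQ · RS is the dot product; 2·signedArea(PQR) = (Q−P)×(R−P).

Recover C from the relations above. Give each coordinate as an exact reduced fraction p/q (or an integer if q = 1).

C = (14/3, -3)

1. C_x = 14/3  [CA · DB = -156 ∩ 2·signedArea(CDB) = 37/3]
2. C_y = -3  [CA · DB = -156 ∩ 2·signedArea(CDB) = 37/3]
   → C = (14/3, -3)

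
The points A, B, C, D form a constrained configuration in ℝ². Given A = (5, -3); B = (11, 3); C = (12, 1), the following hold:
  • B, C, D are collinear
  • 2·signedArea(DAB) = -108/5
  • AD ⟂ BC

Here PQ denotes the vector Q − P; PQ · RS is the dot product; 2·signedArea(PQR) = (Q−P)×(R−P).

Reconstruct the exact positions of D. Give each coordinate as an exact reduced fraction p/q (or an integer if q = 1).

D = (61/5, 3/5)

1. D_x = 61/5  [B, C, D are collinear ∩ AD ⟂ BC]
2. D_y = 3/5  [B, C, D are collinear ∩ AD ⟂ BC]
   → D = (61/5, 3/5)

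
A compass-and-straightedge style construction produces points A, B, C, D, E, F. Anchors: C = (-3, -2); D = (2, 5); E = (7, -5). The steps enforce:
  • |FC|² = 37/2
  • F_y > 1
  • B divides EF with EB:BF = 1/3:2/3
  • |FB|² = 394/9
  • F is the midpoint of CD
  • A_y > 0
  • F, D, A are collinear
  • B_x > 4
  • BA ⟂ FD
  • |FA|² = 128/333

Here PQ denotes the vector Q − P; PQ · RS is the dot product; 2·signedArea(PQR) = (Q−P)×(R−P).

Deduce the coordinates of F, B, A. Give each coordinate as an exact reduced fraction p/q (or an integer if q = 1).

A = (-191/222, 221/222)
B = (9/2, -17/6)
F = (-1/2, 3/2)

1. F_x = -1/2  [F is the midpoint of CD]
2. F_y = 3/2  [F is the midpoint of CD]
   → F = (-1/2, 3/2)
3. B_x = 9/2  [B divides EF with EB:BF = 1/3:2/3]
4. B_y = -17/6  [B divides EF with EB:BF = 1/3:2/3]
   → B = (9/2, -17/6)
5. A_x = -191/222  [F, D, A are collinear ∩ BA ⟂ FD]
6. A_y = 221/222  [F, D, A are collinear ∩ BA ⟂ FD]
   → A = (-191/222, 221/222)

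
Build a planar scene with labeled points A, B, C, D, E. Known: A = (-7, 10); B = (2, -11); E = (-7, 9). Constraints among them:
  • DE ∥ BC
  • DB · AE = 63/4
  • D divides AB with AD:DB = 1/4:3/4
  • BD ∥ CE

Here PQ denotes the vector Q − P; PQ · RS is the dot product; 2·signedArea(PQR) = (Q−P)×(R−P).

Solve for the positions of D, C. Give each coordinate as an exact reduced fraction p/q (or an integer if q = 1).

C = (-1/4, -27/4)
D = (-19/4, 19/4)

1. D_x = -19/4  [D divides AB with AD:DB = 1/4:3/4]
2. D_y = 19/4  [D divides AB with AD:DB = 1/4:3/4]
   → D = (-19/4, 19/4)
3. C_x = -1/4  [BD ∥ CE ∩ DE ∥ BC]
4. C_y = -27/4  [BD ∥ CE ∩ DE ∥ BC]
   → C = (-1/4, -27/4)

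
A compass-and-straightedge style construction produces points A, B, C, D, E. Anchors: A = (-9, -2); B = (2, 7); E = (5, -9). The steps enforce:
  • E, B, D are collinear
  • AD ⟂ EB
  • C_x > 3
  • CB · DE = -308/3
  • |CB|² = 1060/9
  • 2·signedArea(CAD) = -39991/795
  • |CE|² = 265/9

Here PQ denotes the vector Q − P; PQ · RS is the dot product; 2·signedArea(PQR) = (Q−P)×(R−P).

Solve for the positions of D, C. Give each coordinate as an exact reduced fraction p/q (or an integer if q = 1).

1. D_x = 863/265  [E, B, D are collinear ∩ AD ⟂ EB]
2. D_y = 79/265  [E, B, D are collinear ∩ AD ⟂ EB]
   → D = (863/265, 79/265)
3. C_x = 4  [line -609/265·x + 3248/265·y + 812/15 = 0 ∩ |CB|² = 1060/9]
4. C_y = -11/3  [line -609/265·x + 3248/265·y + 812/15 = 0 ∩ |CB|² = 1060/9]
   → C = (4, -11/3)

C = (4, -11/3)
D = (863/265, 79/265)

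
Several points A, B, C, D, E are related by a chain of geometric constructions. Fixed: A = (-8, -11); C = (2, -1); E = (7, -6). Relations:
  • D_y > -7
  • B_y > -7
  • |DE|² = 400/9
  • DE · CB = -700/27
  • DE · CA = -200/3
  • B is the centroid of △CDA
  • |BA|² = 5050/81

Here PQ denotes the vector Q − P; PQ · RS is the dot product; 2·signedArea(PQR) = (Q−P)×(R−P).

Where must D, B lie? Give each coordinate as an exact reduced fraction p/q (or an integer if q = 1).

B = (-17/9, -6)
D = (1/3, -6)

1. D_x = 1/3  [line 10·x + 10·y + 170/3 = 0 ∩ |DE|² = 400/9]
2. D_y = -6  [line 10·x + 10·y + 170/3 = 0 ∩ |DE|² = 400/9]
   → D = (1/3, -6)
3. B_x = -17/9  [B is the centroid of △CDA]
4. B_y = -6  [B is the centroid of △CDA]
   → B = (-17/9, -6)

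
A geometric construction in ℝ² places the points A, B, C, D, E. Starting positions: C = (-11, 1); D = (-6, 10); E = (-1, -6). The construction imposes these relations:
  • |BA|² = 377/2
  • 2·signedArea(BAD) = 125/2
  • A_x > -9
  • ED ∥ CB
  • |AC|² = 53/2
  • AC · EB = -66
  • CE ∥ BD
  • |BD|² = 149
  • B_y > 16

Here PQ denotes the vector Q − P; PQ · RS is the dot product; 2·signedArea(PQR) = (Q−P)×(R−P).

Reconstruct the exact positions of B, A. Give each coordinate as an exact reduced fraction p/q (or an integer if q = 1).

1. B_x = -16  [CE ∥ BD ∩ ED ∥ CB]
2. B_y = 17  [CE ∥ BD ∩ ED ∥ CB]
   → B = (-16, 17)
3. A_x = -17/2  [AC · EB = -66 ∩ 2·signedArea(BAD) = 125/2]
4. A_y = 11/2  [AC · EB = -66 ∩ 2·signedArea(BAD) = 125/2]
   → A = (-17/2, 11/2)

A = (-17/2, 11/2)
B = (-16, 17)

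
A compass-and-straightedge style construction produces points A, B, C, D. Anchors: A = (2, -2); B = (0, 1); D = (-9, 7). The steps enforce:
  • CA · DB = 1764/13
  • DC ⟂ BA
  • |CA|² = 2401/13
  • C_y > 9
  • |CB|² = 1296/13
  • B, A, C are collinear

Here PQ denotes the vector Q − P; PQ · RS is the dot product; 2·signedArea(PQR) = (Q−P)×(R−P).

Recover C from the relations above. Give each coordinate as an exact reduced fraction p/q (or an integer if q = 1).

C = (-72/13, 121/13)

1. C_x = -72/13  [B, A, C are collinear ∩ DC ⟂ BA]
2. C_y = 121/13  [B, A, C are collinear ∩ DC ⟂ BA]
   → C = (-72/13, 121/13)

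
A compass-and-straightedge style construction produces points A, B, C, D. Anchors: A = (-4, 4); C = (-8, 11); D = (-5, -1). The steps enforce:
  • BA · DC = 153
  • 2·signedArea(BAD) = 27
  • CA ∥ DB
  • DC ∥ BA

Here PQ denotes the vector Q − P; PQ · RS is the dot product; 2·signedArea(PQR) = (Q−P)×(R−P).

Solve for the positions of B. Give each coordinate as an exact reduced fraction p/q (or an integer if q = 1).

B = (-1, -8)

1. B_x = -1  [DC ∥ BA ∩ CA ∥ DB]
2. B_y = -8  [DC ∥ BA ∩ CA ∥ DB]
   → B = (-1, -8)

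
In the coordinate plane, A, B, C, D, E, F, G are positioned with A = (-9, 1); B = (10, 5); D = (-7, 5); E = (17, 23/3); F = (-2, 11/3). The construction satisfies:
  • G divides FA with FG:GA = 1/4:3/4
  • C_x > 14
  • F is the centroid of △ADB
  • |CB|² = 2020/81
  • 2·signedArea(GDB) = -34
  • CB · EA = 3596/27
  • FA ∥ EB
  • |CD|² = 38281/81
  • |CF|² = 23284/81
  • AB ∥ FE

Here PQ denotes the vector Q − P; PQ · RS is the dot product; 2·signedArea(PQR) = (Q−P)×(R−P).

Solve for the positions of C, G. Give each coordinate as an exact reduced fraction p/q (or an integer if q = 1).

C = (44/3, 61/9)
G = (-15/4, 3)

1. C_x = 44/3  [line 26·x + 20/3·y + -11516/27 = 0 ∩ |CD|² = 38281/81]
2. C_y = 61/9  [line 26·x + 20/3·y + -11516/27 = 0 ∩ |CD|² = 38281/81]
   → C = (44/3, 61/9)
3. G_x = -15/4  [G divides FA with FG:GA = 1/4:3/4]
4. G_y = 3  [G divides FA with FG:GA = 1/4:3/4]
   → G = (-15/4, 3)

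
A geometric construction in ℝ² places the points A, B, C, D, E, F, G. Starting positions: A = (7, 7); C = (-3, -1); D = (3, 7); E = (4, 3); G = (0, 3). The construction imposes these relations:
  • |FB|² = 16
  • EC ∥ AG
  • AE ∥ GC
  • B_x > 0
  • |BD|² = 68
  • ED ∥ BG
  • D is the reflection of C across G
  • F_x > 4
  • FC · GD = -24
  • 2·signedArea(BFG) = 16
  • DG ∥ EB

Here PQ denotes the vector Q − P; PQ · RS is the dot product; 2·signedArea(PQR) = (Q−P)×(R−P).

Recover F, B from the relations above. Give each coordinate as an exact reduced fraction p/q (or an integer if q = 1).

1. B_x = 1  [ED ∥ BG ∩ DG ∥ EB]
2. B_y = -1  [ED ∥ BG ∩ DG ∥ EB]
   → B = (1, -1)
3. F_x = 5  [FC · GD = -24 ∩ 2·signedArea(BFG) = 16]
4. F_y = -1  [FC · GD = -24 ∩ 2·signedArea(BFG) = 16]
   → F = (5, -1)

B = (1, -1)
F = (5, -1)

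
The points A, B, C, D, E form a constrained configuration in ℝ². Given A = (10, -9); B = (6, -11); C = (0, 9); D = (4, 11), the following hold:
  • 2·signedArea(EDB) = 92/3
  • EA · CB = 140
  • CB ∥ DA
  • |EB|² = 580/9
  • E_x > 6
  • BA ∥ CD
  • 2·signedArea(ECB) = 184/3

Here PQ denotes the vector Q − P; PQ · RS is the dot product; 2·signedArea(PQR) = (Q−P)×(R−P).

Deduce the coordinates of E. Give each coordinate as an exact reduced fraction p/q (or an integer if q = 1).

E = (20/3, -3)

1. E_x = 20/3  [2·signedArea(ECB) = 184/3 ∩ 2·signedArea(EDB) = 92/3]
2. E_y = -3  [2·signedArea(ECB) = 184/3 ∩ 2·signedArea(EDB) = 92/3]
   → E = (20/3, -3)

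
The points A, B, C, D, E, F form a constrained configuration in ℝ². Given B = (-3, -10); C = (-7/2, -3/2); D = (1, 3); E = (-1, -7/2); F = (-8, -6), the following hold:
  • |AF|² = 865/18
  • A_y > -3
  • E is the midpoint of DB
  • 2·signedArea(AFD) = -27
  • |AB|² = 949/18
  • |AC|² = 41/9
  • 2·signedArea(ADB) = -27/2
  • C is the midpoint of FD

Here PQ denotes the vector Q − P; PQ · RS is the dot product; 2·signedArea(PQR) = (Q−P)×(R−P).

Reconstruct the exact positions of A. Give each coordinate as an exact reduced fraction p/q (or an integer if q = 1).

1. A_x = -11/6  [2·signedArea(ADB) = -27/2 ∩ 2·signedArea(AFD) = -27]
2. A_y = -17/6  [2·signedArea(ADB) = -27/2 ∩ 2·signedArea(AFD) = -27]
   → A = (-11/6, -17/6)

A = (-11/6, -17/6)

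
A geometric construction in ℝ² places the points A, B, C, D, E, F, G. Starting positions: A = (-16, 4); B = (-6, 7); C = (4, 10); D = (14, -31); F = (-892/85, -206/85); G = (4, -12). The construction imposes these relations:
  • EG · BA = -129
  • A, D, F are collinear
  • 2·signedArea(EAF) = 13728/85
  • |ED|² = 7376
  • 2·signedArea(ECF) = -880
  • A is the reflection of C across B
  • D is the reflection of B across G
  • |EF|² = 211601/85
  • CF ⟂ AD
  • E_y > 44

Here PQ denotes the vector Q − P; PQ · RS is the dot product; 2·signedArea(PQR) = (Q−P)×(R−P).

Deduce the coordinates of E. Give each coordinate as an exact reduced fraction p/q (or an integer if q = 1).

1. E_x = -26  [2·signedArea(EAF) = 13728/85 ∩ 2·signedArea(ECF) = -880]
2. E_y = 45  [2·signedArea(EAF) = 13728/85 ∩ 2·signedArea(ECF) = -880]
   → E = (-26, 45)

E = (-26, 45)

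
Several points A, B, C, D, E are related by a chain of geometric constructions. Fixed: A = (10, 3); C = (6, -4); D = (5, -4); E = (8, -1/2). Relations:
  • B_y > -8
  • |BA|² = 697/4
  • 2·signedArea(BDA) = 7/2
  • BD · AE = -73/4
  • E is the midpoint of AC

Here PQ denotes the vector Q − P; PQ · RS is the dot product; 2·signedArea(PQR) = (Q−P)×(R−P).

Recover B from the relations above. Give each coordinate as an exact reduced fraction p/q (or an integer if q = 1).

1. B_x = 2  [2·signedArea(BDA) = 7/2 ∩ BD · AE = -73/4]
2. B_y = -15/2  [2·signedArea(BDA) = 7/2 ∩ BD · AE = -73/4]
   → B = (2, -15/2)

B = (2, -15/2)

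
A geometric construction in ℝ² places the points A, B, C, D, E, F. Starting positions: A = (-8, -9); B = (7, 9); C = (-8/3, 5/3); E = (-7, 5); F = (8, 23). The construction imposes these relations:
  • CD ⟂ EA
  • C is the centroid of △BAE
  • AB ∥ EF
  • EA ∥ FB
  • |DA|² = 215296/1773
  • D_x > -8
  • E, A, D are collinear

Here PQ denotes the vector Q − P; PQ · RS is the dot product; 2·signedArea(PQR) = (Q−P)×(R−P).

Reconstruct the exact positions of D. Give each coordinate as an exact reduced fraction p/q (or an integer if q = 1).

D = (-4264/591, 1177/591)

1. D_x = -4264/591  [E, A, D are collinear ∩ CD ⟂ EA]
2. D_y = 1177/591  [E, A, D are collinear ∩ CD ⟂ EA]
   → D = (-4264/591, 1177/591)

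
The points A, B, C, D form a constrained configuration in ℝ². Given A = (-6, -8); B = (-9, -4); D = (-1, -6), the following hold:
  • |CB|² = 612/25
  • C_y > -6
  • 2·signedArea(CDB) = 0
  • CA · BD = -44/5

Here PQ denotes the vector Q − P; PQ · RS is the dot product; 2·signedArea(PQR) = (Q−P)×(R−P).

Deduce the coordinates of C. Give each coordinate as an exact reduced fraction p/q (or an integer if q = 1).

1. C_x = -21/5  [2·signedArea(CDB) = 0 ∩ CA · BD = -44/5]
2. C_y = -26/5  [2·signedArea(CDB) = 0 ∩ CA · BD = -44/5]
   → C = (-21/5, -26/5)

C = (-21/5, -26/5)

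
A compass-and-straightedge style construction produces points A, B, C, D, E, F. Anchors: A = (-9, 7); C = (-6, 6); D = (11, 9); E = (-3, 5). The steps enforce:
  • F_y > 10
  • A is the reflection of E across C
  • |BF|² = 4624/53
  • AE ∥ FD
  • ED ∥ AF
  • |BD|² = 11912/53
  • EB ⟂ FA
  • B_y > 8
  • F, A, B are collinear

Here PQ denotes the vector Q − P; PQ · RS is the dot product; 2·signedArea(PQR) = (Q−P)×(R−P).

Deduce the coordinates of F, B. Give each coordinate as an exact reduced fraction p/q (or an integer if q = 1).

1. F_x = 5  [AE ∥ FD ∩ ED ∥ AF]
2. F_y = 11  [AE ∥ FD ∩ ED ∥ AF]
   → F = (5, 11)
3. B_x = -211/53  [F, A, B are collinear ∩ EB ⟂ FA]
4. B_y = 447/53  [F, A, B are collinear ∩ EB ⟂ FA]
   → B = (-211/53, 447/53)

B = (-211/53, 447/53)
F = (5, 11)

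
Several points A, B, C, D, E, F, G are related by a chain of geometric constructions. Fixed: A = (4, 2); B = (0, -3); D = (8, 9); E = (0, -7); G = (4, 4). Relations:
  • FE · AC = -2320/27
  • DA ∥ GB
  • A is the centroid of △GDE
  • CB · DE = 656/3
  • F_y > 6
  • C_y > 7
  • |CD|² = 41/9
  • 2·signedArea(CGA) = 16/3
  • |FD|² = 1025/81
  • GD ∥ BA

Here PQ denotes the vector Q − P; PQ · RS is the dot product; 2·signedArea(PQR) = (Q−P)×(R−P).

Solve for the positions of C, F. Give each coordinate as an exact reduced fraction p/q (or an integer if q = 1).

C = (20/3, 22/3)
F = (52/9, 56/9)

1. C_x = 20/3  [2·signedArea(CGA) = 16/3 ∩ CB · DE = 656/3]
2. C_y = 22/3  [2·signedArea(CGA) = 16/3 ∩ CB · DE = 656/3]
   → C = (20/3, 22/3)
3. F_x = 52/9  [line -8/3·x + -16/3·y + 1312/27 = 0 ∩ |FD|² = 1025/81]
4. F_y = 56/9  [line -8/3·x + -16/3·y + 1312/27 = 0 ∩ |FD|² = 1025/81]
   → F = (52/9, 56/9)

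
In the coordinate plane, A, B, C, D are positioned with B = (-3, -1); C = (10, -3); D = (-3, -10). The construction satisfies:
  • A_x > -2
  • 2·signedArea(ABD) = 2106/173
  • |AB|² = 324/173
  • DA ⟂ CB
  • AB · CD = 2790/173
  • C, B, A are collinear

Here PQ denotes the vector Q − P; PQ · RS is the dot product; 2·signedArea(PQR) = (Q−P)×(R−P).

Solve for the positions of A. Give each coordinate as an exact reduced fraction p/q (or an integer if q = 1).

A = (-285/173, -209/173)

1. A_x = -285/173  [C, B, A are collinear ∩ DA ⟂ CB]
2. A_y = -209/173  [C, B, A are collinear ∩ DA ⟂ CB]
   → A = (-285/173, -209/173)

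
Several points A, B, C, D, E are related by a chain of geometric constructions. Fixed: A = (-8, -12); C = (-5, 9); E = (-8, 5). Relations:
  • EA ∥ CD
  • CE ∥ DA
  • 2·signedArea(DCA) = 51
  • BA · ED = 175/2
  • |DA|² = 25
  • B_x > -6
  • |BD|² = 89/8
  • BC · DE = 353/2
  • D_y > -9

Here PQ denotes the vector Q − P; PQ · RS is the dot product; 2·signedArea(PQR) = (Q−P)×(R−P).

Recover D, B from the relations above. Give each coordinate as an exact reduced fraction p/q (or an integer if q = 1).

1. D_x = -5  [CE ∥ DA ∩ EA ∥ CD]
2. D_y = -8  [CE ∥ DA ∩ EA ∥ CD]
   → D = (-5, -8)
3. B_x = -23/4  [line 3·x + -13·y + -89/2 = 0 ∩ |BD|² = 89/8]
4. B_y = -19/4  [line 3·x + -13·y + -89/2 = 0 ∩ |BD|² = 89/8]
   → B = (-23/4, -19/4)

B = (-23/4, -19/4)
D = (-5, -8)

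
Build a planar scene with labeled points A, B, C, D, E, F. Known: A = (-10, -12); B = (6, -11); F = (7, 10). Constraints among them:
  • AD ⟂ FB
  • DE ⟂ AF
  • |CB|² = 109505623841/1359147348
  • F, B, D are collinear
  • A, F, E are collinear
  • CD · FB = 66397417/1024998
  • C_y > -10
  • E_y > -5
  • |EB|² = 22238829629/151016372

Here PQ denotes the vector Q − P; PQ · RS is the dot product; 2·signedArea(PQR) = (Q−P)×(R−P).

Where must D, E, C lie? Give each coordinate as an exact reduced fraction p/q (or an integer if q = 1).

C = (-169147/60294, -1581560/170833)
D = (2615/442, -5639/442)
E = (-88755/20098, -815521/170833)

1. D_x = 2615/442  [F, B, D are collinear ∩ AD ⟂ FB]
2. D_y = -5639/442  [F, B, D are collinear ∩ AD ⟂ FB]
   → D = (2615/442, -5639/442)
3. E_x = -88755/20098  [A, F, E are collinear ∩ DE ⟂ AF]
4. E_y = -815521/170833  [A, F, E are collinear ∩ DE ⟂ AF]
   → E = (-88755/20098, -815521/170833)
5. C_x = -169147/60294  [line 1·x + 21·y + 202152059/1024998 = 0 ∩ |CB|² = 109505623841/1359147348]
6. C_y = -1581560/170833  [line 1·x + 21·y + 202152059/1024998 = 0 ∩ |CB|² = 109505623841/1359147348]
   → C = (-169147/60294, -1581560/170833)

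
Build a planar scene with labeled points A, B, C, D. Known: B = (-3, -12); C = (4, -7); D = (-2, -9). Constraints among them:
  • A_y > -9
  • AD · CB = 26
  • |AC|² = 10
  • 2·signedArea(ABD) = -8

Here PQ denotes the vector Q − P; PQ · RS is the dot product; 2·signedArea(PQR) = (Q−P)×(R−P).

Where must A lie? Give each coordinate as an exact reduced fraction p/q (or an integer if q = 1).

A = (1, -8)

1. A_x = 1  [2·signedArea(ABD) = -8 ∩ AD · CB = 26]
2. A_y = -8  [2·signedArea(ABD) = -8 ∩ AD · CB = 26]
   → A = (1, -8)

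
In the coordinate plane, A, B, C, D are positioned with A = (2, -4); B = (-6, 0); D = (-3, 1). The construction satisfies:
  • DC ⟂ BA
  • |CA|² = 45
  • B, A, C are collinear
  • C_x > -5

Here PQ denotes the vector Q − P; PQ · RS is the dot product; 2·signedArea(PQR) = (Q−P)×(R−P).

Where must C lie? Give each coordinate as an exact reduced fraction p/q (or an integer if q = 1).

1. C_x = -4  [B, A, C are collinear ∩ DC ⟂ BA]
2. C_y = -1  [B, A, C are collinear ∩ DC ⟂ BA]
   → C = (-4, -1)

C = (-4, -1)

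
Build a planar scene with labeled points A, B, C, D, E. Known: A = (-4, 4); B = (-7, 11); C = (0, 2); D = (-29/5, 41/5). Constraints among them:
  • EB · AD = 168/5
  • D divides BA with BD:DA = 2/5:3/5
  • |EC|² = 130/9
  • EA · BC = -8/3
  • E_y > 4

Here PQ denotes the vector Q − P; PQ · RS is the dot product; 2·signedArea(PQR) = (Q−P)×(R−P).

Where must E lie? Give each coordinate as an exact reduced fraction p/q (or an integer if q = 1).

E = (-7/3, 5)

1. E_x = -7/3  [EB · AD = 168/5 ∩ EA · BC = -8/3]
2. E_y = 5  [EB · AD = 168/5 ∩ EA · BC = -8/3]
   → E = (-7/3, 5)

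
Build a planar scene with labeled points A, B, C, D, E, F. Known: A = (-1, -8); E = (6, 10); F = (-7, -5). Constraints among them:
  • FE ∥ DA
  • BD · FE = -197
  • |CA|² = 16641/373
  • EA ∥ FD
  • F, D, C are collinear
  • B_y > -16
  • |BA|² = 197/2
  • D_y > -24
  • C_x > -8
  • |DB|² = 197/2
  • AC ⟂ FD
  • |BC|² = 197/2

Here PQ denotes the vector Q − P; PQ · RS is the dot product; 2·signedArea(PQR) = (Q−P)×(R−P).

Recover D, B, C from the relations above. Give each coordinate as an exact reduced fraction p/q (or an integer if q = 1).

1. D_x = -14  [FE ∥ DA ∩ EA ∥ FD]
2. D_y = -23  [FE ∥ DA ∩ EA ∥ FD]
   → D = (-14, -23)
3. B_x = -15/2  [line -13·x + -15·y + -330 = 0 ∩ |BA|² = 197/2]
4. B_y = -31/2  [line -13·x + -15·y + -330 = 0 ∩ |BA|² = 197/2]
   → B = (-15/2, -31/2)
5. C_x = -2695/373  [F, D, C are collinear ∩ AC ⟂ FD]
6. C_y = -2081/373  [F, D, C are collinear ∩ AC ⟂ FD]
   → C = (-2695/373, -2081/373)

B = (-15/2, -31/2)
C = (-2695/373, -2081/373)
D = (-14, -23)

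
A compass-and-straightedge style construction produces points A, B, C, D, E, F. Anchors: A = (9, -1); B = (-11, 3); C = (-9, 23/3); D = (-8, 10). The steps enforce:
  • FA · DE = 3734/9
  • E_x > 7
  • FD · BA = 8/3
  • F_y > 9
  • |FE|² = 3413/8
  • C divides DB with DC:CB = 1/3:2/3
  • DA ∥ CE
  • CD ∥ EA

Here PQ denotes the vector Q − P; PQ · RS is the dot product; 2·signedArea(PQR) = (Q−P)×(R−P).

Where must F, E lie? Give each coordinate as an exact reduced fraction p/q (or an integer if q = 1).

E = (8, -10/3)
F = (-33/4, 113/12)

1. E_x = 8  [CD ∥ EA ∩ DA ∥ CE]
2. E_y = -10/3  [CD ∥ EA ∩ DA ∥ CE]
   → E = (8, -10/3)
3. F_x = -33/4  [FA · DE = 3734/9 ∩ FD · BA = 8/3]
4. F_y = 113/12  [FA · DE = 3734/9 ∩ FD · BA = 8/3]
   → F = (-33/4, 113/12)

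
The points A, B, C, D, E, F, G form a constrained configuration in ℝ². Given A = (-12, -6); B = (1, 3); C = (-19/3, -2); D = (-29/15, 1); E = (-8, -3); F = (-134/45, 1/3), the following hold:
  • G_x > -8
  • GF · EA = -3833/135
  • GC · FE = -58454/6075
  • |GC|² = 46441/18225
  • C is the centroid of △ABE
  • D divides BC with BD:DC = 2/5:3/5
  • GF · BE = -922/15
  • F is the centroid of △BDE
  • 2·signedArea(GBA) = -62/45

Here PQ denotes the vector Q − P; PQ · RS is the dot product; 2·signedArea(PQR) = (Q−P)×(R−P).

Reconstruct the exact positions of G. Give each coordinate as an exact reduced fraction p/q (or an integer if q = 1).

G = (-1034/135, -26/9)

1. G_x = -1034/135  [GF · BE = -922/15 ∩ GC · FE = -58454/6075]
2. G_y = -26/9  [GF · BE = -922/15 ∩ GC · FE = -58454/6075]
   → G = (-1034/135, -26/9)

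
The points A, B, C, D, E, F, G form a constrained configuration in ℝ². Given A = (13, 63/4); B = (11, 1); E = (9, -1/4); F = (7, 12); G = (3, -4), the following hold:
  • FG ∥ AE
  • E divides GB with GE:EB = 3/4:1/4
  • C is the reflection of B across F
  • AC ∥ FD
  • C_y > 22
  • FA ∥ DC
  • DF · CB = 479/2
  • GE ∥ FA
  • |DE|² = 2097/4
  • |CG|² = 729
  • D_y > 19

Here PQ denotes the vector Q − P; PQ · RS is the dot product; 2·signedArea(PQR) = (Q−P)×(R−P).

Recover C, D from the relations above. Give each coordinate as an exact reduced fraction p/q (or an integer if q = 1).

1. C_x = 3  [C is the reflection of B across F]
2. C_y = 23  [C is the reflection of B across F]
   → C = (3, 23)
3. D_x = -3  [FA ∥ DC ∩ AC ∥ FD]
4. D_y = 77/4  [FA ∥ DC ∩ AC ∥ FD]
   → D = (-3, 77/4)

C = (3, 23)
D = (-3, 77/4)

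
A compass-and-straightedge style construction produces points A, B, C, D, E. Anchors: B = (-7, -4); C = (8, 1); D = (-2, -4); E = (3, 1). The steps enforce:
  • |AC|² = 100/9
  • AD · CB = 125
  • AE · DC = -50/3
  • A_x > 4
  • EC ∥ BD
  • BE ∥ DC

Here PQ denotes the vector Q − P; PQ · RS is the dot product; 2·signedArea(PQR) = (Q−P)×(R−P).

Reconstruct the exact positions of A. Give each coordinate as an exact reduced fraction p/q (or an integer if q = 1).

A = (14/3, 1)

1. A_x = 14/3  [AD · CB = 125 ∩ AE · DC = -50/3]
2. A_y = 1  [AD · CB = 125 ∩ AE · DC = -50/3]
   → A = (14/3, 1)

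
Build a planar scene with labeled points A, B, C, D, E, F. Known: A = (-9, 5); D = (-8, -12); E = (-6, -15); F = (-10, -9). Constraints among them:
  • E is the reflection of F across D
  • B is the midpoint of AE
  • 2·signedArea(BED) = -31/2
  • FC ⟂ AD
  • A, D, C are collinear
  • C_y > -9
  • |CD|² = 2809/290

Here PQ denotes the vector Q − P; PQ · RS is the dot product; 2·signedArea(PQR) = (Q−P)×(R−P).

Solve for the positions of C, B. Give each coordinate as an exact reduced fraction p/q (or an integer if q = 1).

1. C_x = -2373/290  [A, D, C are collinear ∩ FC ⟂ AD]
2. C_y = -2579/290  [A, D, C are collinear ∩ FC ⟂ AD]
   → C = (-2373/290, -2579/290)
3. B_x = -15/2  [B is the midpoint of AE]
4. B_y = -5  [B is the midpoint of AE]
   → B = (-15/2, -5)

B = (-15/2, -5)
C = (-2373/290, -2579/290)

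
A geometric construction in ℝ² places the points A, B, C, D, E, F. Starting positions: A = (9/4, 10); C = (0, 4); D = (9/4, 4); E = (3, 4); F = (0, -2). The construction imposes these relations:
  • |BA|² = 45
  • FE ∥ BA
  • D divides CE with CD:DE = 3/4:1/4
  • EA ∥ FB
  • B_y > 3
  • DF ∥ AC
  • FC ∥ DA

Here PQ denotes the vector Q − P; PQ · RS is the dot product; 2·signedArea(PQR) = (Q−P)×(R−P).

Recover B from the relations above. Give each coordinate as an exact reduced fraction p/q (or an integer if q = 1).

B = (-3/4, 4)

1. B_x = -3/4  [FE ∥ BA ∩ EA ∥ FB]
2. B_y = 4  [FE ∥ BA ∩ EA ∥ FB]
   → B = (-3/4, 4)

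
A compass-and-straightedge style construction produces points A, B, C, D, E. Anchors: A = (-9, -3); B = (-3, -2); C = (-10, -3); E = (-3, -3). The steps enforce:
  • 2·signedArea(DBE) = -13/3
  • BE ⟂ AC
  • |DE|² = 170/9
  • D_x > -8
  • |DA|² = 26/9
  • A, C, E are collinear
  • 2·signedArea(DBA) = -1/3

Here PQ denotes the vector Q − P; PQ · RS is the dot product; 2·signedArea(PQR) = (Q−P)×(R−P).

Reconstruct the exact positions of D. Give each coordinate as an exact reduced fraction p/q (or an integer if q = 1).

1. D_x = -22/3  [2·signedArea(DBA) = -1/3 ∩ 2·signedArea(DBE) = -13/3]
2. D_y = -8/3  [2·signedArea(DBA) = -1/3 ∩ 2·signedArea(DBE) = -13/3]
   → D = (-22/3, -8/3)

D = (-22/3, -8/3)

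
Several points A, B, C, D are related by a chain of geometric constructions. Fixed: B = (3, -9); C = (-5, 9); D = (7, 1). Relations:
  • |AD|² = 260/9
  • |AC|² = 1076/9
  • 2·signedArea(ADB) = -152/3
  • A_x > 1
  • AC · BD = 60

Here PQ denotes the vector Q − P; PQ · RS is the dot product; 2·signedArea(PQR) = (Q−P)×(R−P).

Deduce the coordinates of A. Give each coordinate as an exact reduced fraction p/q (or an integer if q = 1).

A = (5/3, 1/3)

1. A_x = 5/3  [2·signedArea(ADB) = -152/3 ∩ AC · BD = 60]
2. A_y = 1/3  [2·signedArea(ADB) = -152/3 ∩ AC · BD = 60]
   → A = (5/3, 1/3)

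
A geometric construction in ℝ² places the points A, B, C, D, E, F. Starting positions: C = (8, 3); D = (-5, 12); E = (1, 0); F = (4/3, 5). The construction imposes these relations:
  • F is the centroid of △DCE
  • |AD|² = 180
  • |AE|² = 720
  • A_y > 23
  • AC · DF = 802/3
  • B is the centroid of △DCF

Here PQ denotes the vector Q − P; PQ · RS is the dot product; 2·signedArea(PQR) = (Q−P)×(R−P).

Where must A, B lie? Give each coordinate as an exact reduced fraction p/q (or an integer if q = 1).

1. A_x = -11  [line -19/3·x + 7·y + -713/3 = 0 ∩ |AE|² = 720]
2. A_y = 24  [line -19/3·x + 7·y + -713/3 = 0 ∩ |AE|² = 720]
   → A = (-11, 24)
3. B_x = 13/9  [B is the centroid of △DCF]
4. B_y = 20/3  [B is the centroid of △DCF]
   → B = (13/9, 20/3)

A = (-11, 24)
B = (13/9, 20/3)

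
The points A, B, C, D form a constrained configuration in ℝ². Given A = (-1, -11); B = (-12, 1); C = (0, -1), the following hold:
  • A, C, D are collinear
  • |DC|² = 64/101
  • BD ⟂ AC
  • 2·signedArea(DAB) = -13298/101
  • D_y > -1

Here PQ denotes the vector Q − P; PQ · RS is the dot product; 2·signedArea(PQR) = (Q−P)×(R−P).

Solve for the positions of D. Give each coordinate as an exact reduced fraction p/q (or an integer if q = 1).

D = (8/101, -21/101)

1. D_x = 8/101  [A, C, D are collinear ∩ BD ⟂ AC]
2. D_y = -21/101  [A, C, D are collinear ∩ BD ⟂ AC]
   → D = (8/101, -21/101)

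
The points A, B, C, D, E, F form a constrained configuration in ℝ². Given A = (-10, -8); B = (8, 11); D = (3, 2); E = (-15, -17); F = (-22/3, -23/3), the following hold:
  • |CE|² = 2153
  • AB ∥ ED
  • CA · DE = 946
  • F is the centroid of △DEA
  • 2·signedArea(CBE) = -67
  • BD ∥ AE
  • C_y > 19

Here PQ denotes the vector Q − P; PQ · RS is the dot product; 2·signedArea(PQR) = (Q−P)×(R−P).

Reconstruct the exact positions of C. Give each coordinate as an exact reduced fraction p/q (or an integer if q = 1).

1. C_x = 13  [2·signedArea(CBE) = -67 ∩ CA · DE = 946]
2. C_y = 20  [2·signedArea(CBE) = -67 ∩ CA · DE = 946]
   → C = (13, 20)

C = (13, 20)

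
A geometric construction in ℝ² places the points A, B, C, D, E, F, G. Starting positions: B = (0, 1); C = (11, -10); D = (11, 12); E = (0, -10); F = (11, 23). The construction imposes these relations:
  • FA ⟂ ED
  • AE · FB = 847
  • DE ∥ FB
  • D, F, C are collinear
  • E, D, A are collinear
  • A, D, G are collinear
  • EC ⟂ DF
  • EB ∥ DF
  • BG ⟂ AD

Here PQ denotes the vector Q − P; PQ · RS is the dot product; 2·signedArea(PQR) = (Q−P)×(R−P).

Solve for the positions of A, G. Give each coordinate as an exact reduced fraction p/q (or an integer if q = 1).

1. A_x = 77/5  [E, D, A are collinear ∩ FA ⟂ ED]
2. A_y = 104/5  [E, D, A are collinear ∩ FA ⟂ ED]
   → A = (77/5, 104/5)
3. G_x = 22/5  [A, D, G are collinear ∩ BG ⟂ AD]
4. G_y = -6/5  [A, D, G are collinear ∩ BG ⟂ AD]
   → G = (22/5, -6/5)

A = (77/5, 104/5)
G = (22/5, -6/5)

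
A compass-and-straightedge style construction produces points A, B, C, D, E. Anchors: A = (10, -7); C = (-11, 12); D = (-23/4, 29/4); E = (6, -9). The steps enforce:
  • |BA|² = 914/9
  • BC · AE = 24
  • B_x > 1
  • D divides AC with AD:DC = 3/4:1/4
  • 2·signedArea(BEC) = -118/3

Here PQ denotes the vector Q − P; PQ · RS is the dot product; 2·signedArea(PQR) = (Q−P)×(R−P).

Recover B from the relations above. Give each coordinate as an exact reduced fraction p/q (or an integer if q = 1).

B = (5/3, -4/3)

1. B_x = 5/3  [BC · AE = 24 ∩ 2·signedArea(BEC) = -118/3]
2. B_y = -4/3  [BC · AE = 24 ∩ 2·signedArea(BEC) = -118/3]
   → B = (5/3, -4/3)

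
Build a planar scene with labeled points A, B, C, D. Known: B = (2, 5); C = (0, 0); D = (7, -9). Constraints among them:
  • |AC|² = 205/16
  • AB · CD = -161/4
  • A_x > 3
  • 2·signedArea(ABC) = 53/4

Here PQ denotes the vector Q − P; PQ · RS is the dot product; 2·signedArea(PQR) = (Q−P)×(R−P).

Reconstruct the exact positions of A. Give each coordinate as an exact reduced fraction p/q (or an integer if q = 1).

A = (13/4, 3/2)

1. A_x = 13/4  [AB · CD = -161/4 ∩ 2·signedArea(ABC) = 53/4]
2. A_y = 3/2  [AB · CD = -161/4 ∩ 2·signedArea(ABC) = 53/4]
   → A = (13/4, 3/2)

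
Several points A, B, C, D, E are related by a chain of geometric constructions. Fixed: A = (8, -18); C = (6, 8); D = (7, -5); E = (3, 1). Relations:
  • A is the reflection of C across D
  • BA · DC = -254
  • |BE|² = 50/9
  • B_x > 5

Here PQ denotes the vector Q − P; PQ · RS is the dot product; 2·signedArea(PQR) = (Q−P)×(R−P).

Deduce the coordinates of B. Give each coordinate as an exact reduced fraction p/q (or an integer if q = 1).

1. B_x = 16/3  [line 1·x + -13·y + 12 = 0 ∩ |BE|² = 50/9]
2. B_y = 4/3  [line 1·x + -13·y + 12 = 0 ∩ |BE|² = 50/9]
   → B = (16/3, 4/3)

B = (16/3, 4/3)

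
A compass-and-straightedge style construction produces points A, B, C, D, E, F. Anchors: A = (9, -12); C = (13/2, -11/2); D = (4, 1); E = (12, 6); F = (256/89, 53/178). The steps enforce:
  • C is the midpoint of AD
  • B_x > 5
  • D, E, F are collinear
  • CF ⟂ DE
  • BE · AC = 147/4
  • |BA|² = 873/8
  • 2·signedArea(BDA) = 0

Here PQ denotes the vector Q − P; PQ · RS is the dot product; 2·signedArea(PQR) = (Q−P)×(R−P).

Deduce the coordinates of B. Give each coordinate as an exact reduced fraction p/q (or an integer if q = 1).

1. B_x = 21/4  [2·signedArea(BDA) = 0 ∩ BE · AC = 147/4]
2. B_y = -9/4  [2·signedArea(BDA) = 0 ∩ BE · AC = 147/4]
   → B = (21/4, -9/4)

B = (21/4, -9/4)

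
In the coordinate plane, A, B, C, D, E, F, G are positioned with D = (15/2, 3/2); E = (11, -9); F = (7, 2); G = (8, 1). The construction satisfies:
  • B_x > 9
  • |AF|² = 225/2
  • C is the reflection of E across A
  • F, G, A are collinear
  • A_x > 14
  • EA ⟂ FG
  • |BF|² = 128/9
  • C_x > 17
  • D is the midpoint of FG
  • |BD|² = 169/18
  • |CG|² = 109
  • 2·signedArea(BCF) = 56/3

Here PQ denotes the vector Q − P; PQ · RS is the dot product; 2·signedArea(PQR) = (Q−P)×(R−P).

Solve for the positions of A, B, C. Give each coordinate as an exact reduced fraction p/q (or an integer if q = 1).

A = (29/2, -11/2)
B = (29/3, -2/3)
C = (18, -2)

1. A_x = 29/2  [F, G, A are collinear ∩ EA ⟂ FG]
2. A_y = -11/2  [F, G, A are collinear ∩ EA ⟂ FG]
   → A = (29/2, -11/2)
3. C_x = 18  [C is the reflection of E across A]
4. C_y = -2  [C is the reflection of E across A]
   → C = (18, -2)
5. B_x = 29/3  [line -4·x + -11·y + 94/3 = 0 ∩ |BD|² = 169/18]
6. B_y = -2/3  [line -4·x + -11·y + 94/3 = 0 ∩ |BD|² = 169/18]
   → B = (29/3, -2/3)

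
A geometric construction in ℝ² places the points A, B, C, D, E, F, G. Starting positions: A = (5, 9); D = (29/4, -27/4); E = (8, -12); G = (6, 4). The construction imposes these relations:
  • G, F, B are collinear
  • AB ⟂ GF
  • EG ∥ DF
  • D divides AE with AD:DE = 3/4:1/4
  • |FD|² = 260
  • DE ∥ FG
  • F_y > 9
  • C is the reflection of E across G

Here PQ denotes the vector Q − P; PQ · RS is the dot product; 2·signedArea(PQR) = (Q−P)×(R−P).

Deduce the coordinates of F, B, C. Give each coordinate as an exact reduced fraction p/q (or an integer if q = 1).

B = (132/25, 226/25)
C = (4, 20)
F = (21/4, 37/4)

1. F_x = 21/4  [DE ∥ FG ∩ EG ∥ DF]
2. F_y = 37/4  [DE ∥ FG ∩ EG ∥ DF]
   → F = (21/4, 37/4)
3. B_x = 132/25  [G, F, B are collinear ∩ AB ⟂ GF]
4. B_y = 226/25  [G, F, B are collinear ∩ AB ⟂ GF]
   → B = (132/25, 226/25)
5. C_x = 4  [C is the reflection of E across G]
6. C_y = 20  [C is the reflection of E across G]
   → C = (4, 20)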